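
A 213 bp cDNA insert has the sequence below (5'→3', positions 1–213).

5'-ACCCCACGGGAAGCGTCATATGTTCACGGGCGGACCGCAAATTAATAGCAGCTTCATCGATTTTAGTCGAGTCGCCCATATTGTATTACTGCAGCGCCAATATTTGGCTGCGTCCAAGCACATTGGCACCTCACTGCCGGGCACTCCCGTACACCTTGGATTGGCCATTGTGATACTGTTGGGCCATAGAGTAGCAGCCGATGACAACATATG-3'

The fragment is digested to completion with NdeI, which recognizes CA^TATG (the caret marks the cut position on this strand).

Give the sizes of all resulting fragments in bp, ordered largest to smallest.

191, 18, 4 bp

NdeI sites (CATATG) start at positions 17, 208.
NdeI cuts after base 2 of each site, so after positions 18, 209.
Linear molecule, 2 cuts → 3 fragments:
  1–18 → 18 bp
  19–209 → 191 bp
  210–213 → 4 bp
Sorted largest to smallest: 191, 18, 4 bp.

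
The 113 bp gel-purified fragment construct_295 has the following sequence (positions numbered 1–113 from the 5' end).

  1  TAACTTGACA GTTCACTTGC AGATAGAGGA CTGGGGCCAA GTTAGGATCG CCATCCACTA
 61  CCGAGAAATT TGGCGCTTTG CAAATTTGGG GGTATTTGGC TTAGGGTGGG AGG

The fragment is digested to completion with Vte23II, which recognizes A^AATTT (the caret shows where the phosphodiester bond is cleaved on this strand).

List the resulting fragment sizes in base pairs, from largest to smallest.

66, 31, 16 bp

Vte23II sites (AAATTT) start at positions 66, 82.
Vte23II cuts after the first base of each site, so after positions 66, 82.
Linear molecule, 2 cuts → 3 fragments:
  1–66 → 66 bp
  67–82 → 16 bp
  83–113 → 31 bp
Sorted largest to smallest: 66, 31, 16 bp.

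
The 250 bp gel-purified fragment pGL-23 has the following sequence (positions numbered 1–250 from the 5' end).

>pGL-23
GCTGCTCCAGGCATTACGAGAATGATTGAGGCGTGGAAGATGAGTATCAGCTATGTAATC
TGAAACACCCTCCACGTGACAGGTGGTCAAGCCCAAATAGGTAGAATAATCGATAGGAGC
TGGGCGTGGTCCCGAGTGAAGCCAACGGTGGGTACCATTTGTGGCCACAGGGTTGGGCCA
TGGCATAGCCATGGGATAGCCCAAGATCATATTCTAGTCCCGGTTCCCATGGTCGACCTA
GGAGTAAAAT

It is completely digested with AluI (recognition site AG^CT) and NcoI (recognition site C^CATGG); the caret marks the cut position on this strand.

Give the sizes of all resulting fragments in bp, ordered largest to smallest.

69, 59, 50, 38, 23, 11 bp

AluI sites (AGCT) start at positions 49, 118.
AluI cuts after base 2 of each site, so after positions 50, 119.
NcoI sites (CCATGG) start at positions 178, 189, 227.
NcoI cuts after the first base of each site, so after positions 178, 189, 227.
Combined cut positions: 50, 119, 178, 189, 227.
Linear molecule, 5 cuts → 6 fragments:
  1–50 → 50 bp
  51–119 → 69 bp
  120–178 → 59 bp
  179–189 → 11 bp
  190–227 → 38 bp
  228–250 → 23 bp
Sorted largest to smallest: 69, 59, 50, 38, 23, 11 bp.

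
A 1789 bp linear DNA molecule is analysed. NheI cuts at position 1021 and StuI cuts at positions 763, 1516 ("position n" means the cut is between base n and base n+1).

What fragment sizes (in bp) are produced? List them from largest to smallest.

Combined cut positions (sorted): 763, 1021, 1516.
Linear molecule, 3 cuts → 4 fragments:
  763 − 0 = 763 bp
  1021 − 763 = 258 bp
  1516 − 1021 = 495 bp
  1789 − 1516 = 273 bp
Sorted largest to smallest: 763, 495, 273, 258 bp.

763, 495, 273, 258 bp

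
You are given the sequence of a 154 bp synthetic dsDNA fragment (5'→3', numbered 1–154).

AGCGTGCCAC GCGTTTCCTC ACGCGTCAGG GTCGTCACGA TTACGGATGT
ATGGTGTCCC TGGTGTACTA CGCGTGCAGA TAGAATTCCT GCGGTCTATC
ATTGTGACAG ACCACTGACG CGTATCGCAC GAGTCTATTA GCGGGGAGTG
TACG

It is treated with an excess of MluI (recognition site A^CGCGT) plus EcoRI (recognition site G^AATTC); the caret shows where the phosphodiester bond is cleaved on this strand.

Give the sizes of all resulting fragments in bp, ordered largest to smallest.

49, 36, 35, 13, 12, 9 bp

MluI sites (ACGCGT) start at positions 9, 21, 70, 118.
MluI cuts after the first base of each site, so after positions 9, 21, 70, 118.
The EcoRI site (GAATTC) starts at position 83.
EcoRI cuts after the first base of each site, so after position 83.
Combined cut positions: 9, 21, 70, 83, 118.
Linear molecule, 5 cuts → 6 fragments:
  1–9 → 9 bp
  10–21 → 12 bp
  22–70 → 49 bp
  71–83 → 13 bp
  84–118 → 35 bp
  119–154 → 36 bp
Sorted largest to smallest: 49, 36, 35, 13, 12, 9 bp.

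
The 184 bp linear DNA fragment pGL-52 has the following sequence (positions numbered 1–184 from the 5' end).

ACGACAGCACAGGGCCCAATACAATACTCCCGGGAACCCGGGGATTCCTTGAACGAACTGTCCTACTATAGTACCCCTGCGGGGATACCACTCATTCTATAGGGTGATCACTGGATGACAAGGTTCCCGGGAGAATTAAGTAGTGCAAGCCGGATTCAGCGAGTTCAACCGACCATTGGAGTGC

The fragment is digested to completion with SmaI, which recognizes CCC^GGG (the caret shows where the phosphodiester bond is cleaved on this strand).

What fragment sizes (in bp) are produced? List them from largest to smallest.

89, 56, 31, 8 bp

SmaI sites (CCCGGG) start at positions 29, 37, 126.
SmaI cuts after base 3 of each site, so after positions 31, 39, 128.
Linear molecule, 3 cuts → 4 fragments:
  1–31 → 31 bp
  32–39 → 8 bp
  40–128 → 89 bp
  129–184 → 56 bp
Sorted largest to smallest: 89, 56, 31, 8 bp.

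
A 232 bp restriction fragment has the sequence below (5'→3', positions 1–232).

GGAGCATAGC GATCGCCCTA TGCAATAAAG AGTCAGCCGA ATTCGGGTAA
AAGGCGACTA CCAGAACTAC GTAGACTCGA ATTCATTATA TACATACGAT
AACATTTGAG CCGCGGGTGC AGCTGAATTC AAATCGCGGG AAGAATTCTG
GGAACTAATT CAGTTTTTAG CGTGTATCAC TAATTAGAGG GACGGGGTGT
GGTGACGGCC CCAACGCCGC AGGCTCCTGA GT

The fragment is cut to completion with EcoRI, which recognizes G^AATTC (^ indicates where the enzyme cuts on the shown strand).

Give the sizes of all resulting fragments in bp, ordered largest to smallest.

89, 46, 40, 39, 18 bp

EcoRI sites (GAATTC) start at positions 39, 79, 125, 143.
EcoRI cuts after the first base of each site, so after positions 39, 79, 125, 143.
Linear molecule, 4 cuts → 5 fragments:
  1–39 → 39 bp
  40–79 → 40 bp
  80–125 → 46 bp
  126–143 → 18 bp
  144–232 → 89 bp
Sorted largest to smallest: 89, 46, 40, 39, 18 bp.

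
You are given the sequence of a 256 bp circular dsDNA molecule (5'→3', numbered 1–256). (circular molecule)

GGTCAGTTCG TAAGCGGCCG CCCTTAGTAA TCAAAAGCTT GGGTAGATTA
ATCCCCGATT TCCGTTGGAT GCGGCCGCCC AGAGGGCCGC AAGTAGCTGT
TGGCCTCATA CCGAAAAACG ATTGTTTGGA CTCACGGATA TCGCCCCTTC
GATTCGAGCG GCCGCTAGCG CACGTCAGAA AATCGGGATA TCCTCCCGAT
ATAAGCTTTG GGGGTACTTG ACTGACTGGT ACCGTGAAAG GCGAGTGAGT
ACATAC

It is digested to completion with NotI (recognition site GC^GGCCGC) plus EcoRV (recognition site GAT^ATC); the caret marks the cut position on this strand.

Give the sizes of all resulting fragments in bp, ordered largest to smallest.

82, 67, 57, 30, 20 bp

NotI sites (GCGGCCGC) start at positions 14, 71, 158.
NotI cuts after base 2 of each site, so after positions 15, 72, 159.
EcoRV sites (GATATC) start at positions 137, 187.
EcoRV cuts after base 3 of each site, so after positions 139, 189.
Combined cut positions: 15, 72, 139, 159, 189.
Circular molecule, 5 cuts → 5 fragments:
  16–72 → 57 bp
  73–139 → 67 bp
  140–159 → 20 bp
  160–189 → 30 bp
  190–256 then 1–15 → 67 + 15 = 82 bp
Sorted largest to smallest: 82, 67, 57, 30, 20 bp.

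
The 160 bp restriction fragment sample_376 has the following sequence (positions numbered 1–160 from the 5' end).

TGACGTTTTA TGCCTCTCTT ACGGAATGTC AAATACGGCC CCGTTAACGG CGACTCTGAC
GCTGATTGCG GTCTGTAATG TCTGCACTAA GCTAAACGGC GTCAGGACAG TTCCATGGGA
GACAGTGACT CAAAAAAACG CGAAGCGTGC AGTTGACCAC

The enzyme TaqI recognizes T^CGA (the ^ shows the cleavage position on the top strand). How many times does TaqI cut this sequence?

No occurrence of TCGA is present in the sequence.
TaqI does not cut: 0 sites.

0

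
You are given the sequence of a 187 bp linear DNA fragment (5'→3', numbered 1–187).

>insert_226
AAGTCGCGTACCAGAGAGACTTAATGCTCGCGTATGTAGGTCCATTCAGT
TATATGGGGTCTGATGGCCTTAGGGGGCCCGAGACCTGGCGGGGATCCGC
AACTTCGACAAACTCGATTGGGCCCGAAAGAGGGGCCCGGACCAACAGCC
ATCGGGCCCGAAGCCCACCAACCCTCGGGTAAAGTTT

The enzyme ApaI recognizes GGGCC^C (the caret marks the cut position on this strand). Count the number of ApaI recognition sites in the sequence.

4

GGGCCC occurs starting at positions 75, 120, 133, 154.
ApaI cuts at 4 sites.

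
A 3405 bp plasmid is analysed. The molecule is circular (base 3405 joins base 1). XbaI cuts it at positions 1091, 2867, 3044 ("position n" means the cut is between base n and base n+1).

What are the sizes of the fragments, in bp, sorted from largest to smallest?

Circular molecule, 3 cuts → 3 fragments:
  2867 − 1091 = 1776 bp
  3044 − 2867 = 177 bp
  wrap: 3405 − 3044 + 1091 = 1452 bp
Sorted largest to smallest: 1776, 1452, 177 bp.

1776, 1452, 177 bp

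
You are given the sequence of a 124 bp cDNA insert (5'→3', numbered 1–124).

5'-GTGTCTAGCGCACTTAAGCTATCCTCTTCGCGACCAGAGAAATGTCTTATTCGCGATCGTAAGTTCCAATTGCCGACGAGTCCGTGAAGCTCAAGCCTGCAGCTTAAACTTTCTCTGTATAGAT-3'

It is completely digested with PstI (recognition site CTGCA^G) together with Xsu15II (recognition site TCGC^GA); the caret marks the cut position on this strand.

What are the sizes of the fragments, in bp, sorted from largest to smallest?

47, 31, 23, 23 bp

The PstI site (CTGCAG) starts at position 97.
PstI cuts after base 5 of each site (before the last base), so after position 101.
Xsu15II sites (TCGCGA) start at positions 28, 51.
Xsu15II cuts after base 4 of each site, so after positions 31, 54.
Combined cut positions: 31, 54, 101.
Linear molecule, 3 cuts → 4 fragments:
  1–31 → 31 bp
  32–54 → 23 bp
  55–101 → 47 bp
  102–124 → 23 bp
Sorted largest to smallest: 47, 31, 23, 23 bp.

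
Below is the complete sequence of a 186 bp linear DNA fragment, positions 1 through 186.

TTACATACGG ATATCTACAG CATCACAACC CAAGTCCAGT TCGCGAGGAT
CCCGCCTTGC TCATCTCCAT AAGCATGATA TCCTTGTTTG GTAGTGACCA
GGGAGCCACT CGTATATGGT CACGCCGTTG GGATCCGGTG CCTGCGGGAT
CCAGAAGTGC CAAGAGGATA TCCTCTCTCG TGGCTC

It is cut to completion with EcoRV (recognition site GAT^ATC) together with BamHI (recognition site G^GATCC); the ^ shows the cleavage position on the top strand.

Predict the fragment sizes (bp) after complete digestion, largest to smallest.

52, 35, 32, 22, 17, 16, 12 bp

EcoRV sites (GATATC) start at positions 10, 77, 167.
EcoRV cuts after base 3 of each site, so after positions 12, 79, 169.
BamHI sites (GGATCC) start at positions 47, 131, 147.
BamHI cuts after the first base of each site, so after positions 47, 131, 147.
Combined cut positions: 12, 47, 79, 131, 147, 169.
Linear molecule, 6 cuts → 7 fragments:
  1–12 → 12 bp
  13–47 → 35 bp
  48–79 → 32 bp
  80–131 → 52 bp
  132–147 → 16 bp
  148–169 → 22 bp
  170–186 → 17 bp
Sorted largest to smallest: 52, 35, 32, 22, 17, 16, 12 bp.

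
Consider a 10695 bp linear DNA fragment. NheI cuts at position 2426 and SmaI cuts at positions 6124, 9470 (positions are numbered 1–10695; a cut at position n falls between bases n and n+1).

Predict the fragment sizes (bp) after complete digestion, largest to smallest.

3698, 3346, 2426, 1225 bp

Combined cut positions (sorted): 2426, 6124, 9470.
Linear molecule, 3 cuts → 4 fragments:
  2426 − 0 = 2426 bp
  6124 − 2426 = 3698 bp
  9470 − 6124 = 3346 bp
  10695 − 9470 = 1225 bp
Sorted largest to smallest: 3698, 3346, 2426, 1225 bp.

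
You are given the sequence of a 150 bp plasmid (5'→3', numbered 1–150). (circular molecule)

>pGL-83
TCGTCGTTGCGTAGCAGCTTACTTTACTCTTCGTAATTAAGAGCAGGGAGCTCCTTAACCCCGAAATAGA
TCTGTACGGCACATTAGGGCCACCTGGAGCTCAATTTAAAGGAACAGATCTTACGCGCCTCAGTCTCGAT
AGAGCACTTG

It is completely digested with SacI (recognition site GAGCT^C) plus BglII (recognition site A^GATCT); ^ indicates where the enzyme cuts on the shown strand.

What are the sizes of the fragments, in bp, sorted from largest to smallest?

86, 33, 16, 15 bp

SacI sites (GAGCTC) start at positions 48, 97.
SacI cuts after base 5 of each site (before the last base), so after positions 52, 101.
BglII sites (AGATCT) start at positions 68, 116.
BglII cuts after the first base of each site, so after positions 68, 116.
Combined cut positions: 52, 68, 101, 116.
Circular molecule, 4 cuts → 4 fragments:
  53–68 → 16 bp
  69–101 → 33 bp
  102–116 → 15 bp
  117–150 then 1–52 → 34 + 52 = 86 bp
Sorted largest to smallest: 86, 33, 16, 15 bp.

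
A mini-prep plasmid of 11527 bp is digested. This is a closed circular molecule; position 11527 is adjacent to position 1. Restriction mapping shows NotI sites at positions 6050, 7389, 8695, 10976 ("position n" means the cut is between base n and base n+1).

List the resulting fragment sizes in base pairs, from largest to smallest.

6601, 2281, 1339, 1306 bp

Circular molecule, 4 cuts → 4 fragments:
  7389 − 6050 = 1339 bp
  8695 − 7389 = 1306 bp
  10976 − 8695 = 2281 bp
  wrap: 11527 − 10976 + 6050 = 6601 bp
Sorted largest to smallest: 6601, 2281, 1339, 1306 bp.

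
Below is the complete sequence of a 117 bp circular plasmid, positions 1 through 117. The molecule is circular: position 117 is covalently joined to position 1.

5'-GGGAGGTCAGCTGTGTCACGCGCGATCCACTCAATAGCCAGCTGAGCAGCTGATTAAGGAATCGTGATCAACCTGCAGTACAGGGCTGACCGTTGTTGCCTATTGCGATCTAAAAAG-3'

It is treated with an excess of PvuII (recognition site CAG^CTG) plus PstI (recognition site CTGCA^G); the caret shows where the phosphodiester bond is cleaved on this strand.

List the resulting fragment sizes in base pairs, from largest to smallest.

50, 31, 28, 8 bp

PvuII sites (CAGCTG) start at positions 8, 39, 47.
PvuII cuts after base 3 of each site, so after positions 10, 41, 49.
The PstI site (CTGCAG) starts at position 73.
PstI cuts after base 5 of each site (before the last base), so after position 77.
Combined cut positions: 10, 41, 49, 77.
Circular molecule, 4 cuts → 4 fragments:
  11–41 → 31 bp
  42–49 → 8 bp
  50–77 → 28 bp
  78–117 then 1–10 → 40 + 10 = 50 bp
Sorted largest to smallest: 50, 31, 28, 8 bp.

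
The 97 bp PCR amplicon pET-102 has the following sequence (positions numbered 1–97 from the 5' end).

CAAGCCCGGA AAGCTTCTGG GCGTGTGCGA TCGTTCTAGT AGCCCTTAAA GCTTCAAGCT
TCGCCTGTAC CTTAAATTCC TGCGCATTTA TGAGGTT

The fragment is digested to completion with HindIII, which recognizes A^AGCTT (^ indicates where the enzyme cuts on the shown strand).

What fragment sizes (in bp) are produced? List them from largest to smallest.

HindIII sites (AAGCTT) start at positions 11, 49, 56.
HindIII cuts after the first base of each site, so after positions 11, 49, 56.
Linear molecule, 3 cuts → 4 fragments:
  1–11 → 11 bp
  12–49 → 38 bp
  50–56 → 7 bp
  57–97 → 41 bp
Sorted largest to smallest: 41, 38, 11, 7 bp.

41, 38, 11, 7 bp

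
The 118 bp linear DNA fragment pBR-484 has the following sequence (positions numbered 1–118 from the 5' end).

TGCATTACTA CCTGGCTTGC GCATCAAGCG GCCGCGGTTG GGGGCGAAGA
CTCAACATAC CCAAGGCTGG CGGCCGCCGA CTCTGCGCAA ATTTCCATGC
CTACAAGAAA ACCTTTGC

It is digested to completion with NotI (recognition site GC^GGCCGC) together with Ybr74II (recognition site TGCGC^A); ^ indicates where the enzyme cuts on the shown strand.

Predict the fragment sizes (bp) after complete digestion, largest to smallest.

NotI sites (GCGGCCGC) start at positions 28, 70.
NotI cuts after base 2 of each site, so after positions 29, 71.
Ybr74II sites (TGCGCA) start at positions 18, 84.
Ybr74II cuts after base 5 of each site (before the last base), so after positions 22, 88.
Combined cut positions: 22, 29, 71, 88.
Linear molecule, 4 cuts → 5 fragments:
  1–22 → 22 bp
  23–29 → 7 bp
  30–71 → 42 bp
  72–88 → 17 bp
  89–118 → 30 bp
Sorted largest to smallest: 42, 30, 22, 17, 7 bp.

42, 30, 22, 17, 7 bp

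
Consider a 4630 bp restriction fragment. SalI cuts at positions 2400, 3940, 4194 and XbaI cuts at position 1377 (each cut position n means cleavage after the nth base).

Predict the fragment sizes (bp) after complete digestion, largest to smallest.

Combined cut positions (sorted): 1377, 2400, 3940, 4194.
Linear molecule, 4 cuts → 5 fragments:
  1377 − 0 = 1377 bp
  2400 − 1377 = 1023 bp
  3940 − 2400 = 1540 bp
  4194 − 3940 = 254 bp
  4630 − 4194 = 436 bp
Sorted largest to smallest: 1540, 1377, 1023, 436, 254 bp.

1540, 1377, 1023, 436, 254 bp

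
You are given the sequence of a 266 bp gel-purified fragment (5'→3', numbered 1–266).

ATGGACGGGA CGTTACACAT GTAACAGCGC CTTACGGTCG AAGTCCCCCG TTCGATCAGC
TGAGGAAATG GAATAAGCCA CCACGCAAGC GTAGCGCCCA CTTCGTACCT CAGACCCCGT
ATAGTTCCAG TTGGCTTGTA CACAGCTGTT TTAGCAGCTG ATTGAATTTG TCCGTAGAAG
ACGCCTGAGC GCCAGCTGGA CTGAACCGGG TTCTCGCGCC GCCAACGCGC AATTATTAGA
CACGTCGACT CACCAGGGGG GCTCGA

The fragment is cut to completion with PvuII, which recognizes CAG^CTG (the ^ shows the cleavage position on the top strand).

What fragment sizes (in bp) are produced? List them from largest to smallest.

PvuII sites (CAGCTG) start at positions 57, 143, 155, 193.
PvuII cuts after base 3 of each site, so after positions 59, 145, 157, 195.
Linear molecule, 4 cuts → 5 fragments:
  1–59 → 59 bp
  60–145 → 86 bp
  146–157 → 12 bp
  158–195 → 38 bp
  196–266 → 71 bp
Sorted largest to smallest: 86, 71, 59, 38, 12 bp.

86, 71, 59, 38, 12 bp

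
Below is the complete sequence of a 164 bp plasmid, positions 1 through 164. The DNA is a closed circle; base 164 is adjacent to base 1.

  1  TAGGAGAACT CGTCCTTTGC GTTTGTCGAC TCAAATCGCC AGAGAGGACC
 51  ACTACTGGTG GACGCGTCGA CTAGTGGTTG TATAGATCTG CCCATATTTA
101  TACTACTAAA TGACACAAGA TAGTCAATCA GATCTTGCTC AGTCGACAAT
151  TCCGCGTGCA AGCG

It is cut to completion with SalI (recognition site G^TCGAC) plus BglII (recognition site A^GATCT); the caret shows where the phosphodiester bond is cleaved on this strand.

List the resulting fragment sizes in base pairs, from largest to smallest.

SalI sites (GTCGAC) start at positions 25, 66, 142.
SalI cuts after the first base of each site, so after positions 25, 66, 142.
BglII sites (AGATCT) start at positions 84, 130.
BglII cuts after the first base of each site, so after positions 84, 130.
Combined cut positions: 25, 66, 84, 130, 142.
Circular molecule, 5 cuts → 5 fragments:
  26–66 → 41 bp
  67–84 → 18 bp
  85–130 → 46 bp
  131–142 → 12 bp
  143–164 then 1–25 → 22 + 25 = 47 bp
Sorted largest to smallest: 47, 46, 41, 18, 12 bp.

47, 46, 41, 18, 12 bp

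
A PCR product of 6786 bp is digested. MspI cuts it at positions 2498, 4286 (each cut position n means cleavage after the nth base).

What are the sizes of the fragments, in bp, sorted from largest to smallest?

Linear molecule, 2 cuts → 3 fragments:
  2498 − 0 = 2498 bp
  4286 − 2498 = 1788 bp
  6786 − 4286 = 2500 bp
Sorted largest to smallest: 2500, 2498, 1788 bp.

2500, 2498, 1788 bp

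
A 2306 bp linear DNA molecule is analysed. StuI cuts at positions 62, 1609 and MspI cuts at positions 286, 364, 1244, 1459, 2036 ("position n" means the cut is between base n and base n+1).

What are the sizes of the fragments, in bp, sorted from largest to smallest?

Combined cut positions (sorted): 62, 286, 364, 1244, 1459, 1609, 2036.
Linear molecule, 7 cuts → 8 fragments:
  62 − 0 = 62 bp
  286 − 62 = 224 bp
  364 − 286 = 78 bp
  1244 − 364 = 880 bp
  1459 − 1244 = 215 bp
  1609 − 1459 = 150 bp
  2036 − 1609 = 427 bp
  2306 − 2036 = 270 bp
Sorted largest to smallest: 880, 427, 270, 224, 215, 150, 78, 62 bp.

880, 427, 270, 224, 215, 150, 78, 62 bp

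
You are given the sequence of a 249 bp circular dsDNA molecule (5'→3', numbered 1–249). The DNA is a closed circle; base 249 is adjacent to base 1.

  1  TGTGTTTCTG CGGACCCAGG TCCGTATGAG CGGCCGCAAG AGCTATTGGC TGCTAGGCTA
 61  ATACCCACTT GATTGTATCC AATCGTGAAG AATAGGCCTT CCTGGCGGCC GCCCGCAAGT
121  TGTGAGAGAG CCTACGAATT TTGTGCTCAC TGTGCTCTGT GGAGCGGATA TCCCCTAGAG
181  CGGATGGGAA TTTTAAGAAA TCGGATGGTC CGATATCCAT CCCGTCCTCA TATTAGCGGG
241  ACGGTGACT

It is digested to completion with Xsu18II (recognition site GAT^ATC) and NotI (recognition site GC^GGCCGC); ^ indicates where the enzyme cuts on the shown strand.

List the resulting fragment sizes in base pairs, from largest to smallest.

75, 66, 63, 45 bp

Xsu18II sites (GATATC) start at positions 167, 212.
Xsu18II cuts after base 3 of each site, so after positions 169, 214.
NotI sites (GCGGCCGC) start at positions 30, 105.
NotI cuts after base 2 of each site, so after positions 31, 106.
Combined cut positions: 31, 106, 169, 214.
Circular molecule, 4 cuts → 4 fragments:
  32–106 → 75 bp
  107–169 → 63 bp
  170–214 → 45 bp
  215–249 then 1–31 → 35 + 31 = 66 bp
Sorted largest to smallest: 75, 66, 63, 45 bp.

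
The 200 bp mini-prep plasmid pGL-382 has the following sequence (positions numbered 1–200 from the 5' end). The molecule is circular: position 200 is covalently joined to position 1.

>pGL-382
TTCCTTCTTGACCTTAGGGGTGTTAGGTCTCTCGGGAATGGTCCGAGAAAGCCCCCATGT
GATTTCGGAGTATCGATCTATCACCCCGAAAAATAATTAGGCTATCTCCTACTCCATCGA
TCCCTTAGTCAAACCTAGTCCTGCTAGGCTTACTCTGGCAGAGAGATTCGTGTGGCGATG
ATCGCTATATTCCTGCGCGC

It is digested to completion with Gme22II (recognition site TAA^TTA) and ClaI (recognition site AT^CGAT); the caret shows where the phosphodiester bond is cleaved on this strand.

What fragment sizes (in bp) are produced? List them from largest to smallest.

156, 23, 21 bp

The Gme22II site (TAATTA) starts at position 94.
Gme22II cuts after base 3 of each site, so after position 96.
ClaI sites (ATCGAT) start at positions 72, 116.
ClaI cuts after base 2 of each site, so after positions 73, 117.
Combined cut positions: 73, 96, 117.
Circular molecule, 3 cuts → 3 fragments:
  74–96 → 23 bp
  97–117 → 21 bp
  118–200 then 1–73 → 83 + 73 = 156 bp
Sorted largest to smallest: 156, 23, 21 bp.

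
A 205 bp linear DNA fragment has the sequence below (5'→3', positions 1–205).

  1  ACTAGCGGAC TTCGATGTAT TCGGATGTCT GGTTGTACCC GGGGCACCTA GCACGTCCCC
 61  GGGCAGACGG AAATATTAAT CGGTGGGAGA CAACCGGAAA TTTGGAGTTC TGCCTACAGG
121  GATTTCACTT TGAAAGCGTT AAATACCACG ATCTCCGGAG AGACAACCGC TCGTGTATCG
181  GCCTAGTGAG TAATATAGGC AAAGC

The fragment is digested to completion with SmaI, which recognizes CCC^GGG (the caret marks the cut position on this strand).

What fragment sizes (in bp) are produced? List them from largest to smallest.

145, 40, 20 bp

SmaI sites (CCCGGG) start at positions 38, 58.
SmaI cuts after base 3 of each site, so after positions 40, 60.
Linear molecule, 2 cuts → 3 fragments:
  1–40 → 40 bp
  41–60 → 20 bp
  61–205 → 145 bp
Sorted largest to smallest: 145, 40, 20 bp.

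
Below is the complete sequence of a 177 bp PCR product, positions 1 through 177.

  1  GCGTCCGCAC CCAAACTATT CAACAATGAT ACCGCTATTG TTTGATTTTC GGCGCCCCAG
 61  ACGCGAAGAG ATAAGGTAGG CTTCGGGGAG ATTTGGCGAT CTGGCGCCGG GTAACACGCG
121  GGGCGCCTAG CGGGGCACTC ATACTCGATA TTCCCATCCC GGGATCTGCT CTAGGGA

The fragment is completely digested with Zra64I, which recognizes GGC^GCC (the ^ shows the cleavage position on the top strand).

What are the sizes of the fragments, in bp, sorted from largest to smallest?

53, 53, 52, 19 bp

Zra64I sites (GGCGCC) start at positions 51, 103, 122.
Zra64I cuts after base 3 of each site, so after positions 53, 105, 124.
Linear molecule, 3 cuts → 4 fragments:
  1–53 → 53 bp
  54–105 → 52 bp
  106–124 → 19 bp
  125–177 → 53 bp
Sorted largest to smallest: 53, 53, 52, 19 bp.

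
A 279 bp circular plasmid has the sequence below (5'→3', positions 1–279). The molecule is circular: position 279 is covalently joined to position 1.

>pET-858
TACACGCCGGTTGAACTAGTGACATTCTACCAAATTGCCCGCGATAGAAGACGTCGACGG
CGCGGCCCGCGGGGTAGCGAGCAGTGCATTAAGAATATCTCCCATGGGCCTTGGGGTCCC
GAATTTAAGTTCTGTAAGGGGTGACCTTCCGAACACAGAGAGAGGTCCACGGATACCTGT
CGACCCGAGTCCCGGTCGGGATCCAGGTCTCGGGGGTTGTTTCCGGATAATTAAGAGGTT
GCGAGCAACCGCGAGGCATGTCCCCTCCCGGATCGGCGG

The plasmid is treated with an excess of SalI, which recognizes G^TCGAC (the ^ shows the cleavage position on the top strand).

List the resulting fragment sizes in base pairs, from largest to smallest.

153, 126 bp

SalI sites (GTCGAC) start at positions 53, 179.
SalI cuts after the first base of each site, so after positions 53, 179.
Circular molecule, 2 cuts → 2 fragments:
  54–179 → 126 bp
  180–279 then 1–53 → 100 + 53 = 153 bp
Sorted largest to smallest: 153, 126 bp.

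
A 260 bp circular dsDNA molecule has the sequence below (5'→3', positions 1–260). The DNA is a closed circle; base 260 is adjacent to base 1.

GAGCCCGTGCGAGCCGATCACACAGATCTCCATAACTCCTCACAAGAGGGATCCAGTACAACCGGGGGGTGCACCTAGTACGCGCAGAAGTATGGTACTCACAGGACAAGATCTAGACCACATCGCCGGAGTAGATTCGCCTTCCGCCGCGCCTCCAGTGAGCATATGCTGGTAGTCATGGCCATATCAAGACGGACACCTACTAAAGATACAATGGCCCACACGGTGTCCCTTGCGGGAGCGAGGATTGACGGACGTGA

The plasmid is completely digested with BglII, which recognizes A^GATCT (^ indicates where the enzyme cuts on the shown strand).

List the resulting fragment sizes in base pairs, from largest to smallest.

BglII sites (AGATCT) start at positions 24, 109.
BglII cuts after the first base of each site, so after positions 24, 109.
Circular molecule, 2 cuts → 2 fragments:
  25–109 → 85 bp
  110–260 then 1–24 → 151 + 24 = 175 bp
Sorted largest to smallest: 175, 85 bp.

175, 85 bp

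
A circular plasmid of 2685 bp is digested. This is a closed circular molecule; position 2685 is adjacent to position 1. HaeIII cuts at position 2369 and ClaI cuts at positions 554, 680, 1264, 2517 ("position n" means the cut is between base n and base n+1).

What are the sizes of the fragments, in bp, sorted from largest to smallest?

1105, 722, 584, 148, 126 bp

Combined cut positions (sorted): 554, 680, 1264, 2369, 2517.
Circular molecule, 5 cuts → 5 fragments:
  680 − 554 = 126 bp
  1264 − 680 = 584 bp
  2369 − 1264 = 1105 bp
  2517 − 2369 = 148 bp
  wrap: 2685 − 2517 + 554 = 722 bp
Sorted largest to smallest: 1105, 722, 584, 148, 126 bp.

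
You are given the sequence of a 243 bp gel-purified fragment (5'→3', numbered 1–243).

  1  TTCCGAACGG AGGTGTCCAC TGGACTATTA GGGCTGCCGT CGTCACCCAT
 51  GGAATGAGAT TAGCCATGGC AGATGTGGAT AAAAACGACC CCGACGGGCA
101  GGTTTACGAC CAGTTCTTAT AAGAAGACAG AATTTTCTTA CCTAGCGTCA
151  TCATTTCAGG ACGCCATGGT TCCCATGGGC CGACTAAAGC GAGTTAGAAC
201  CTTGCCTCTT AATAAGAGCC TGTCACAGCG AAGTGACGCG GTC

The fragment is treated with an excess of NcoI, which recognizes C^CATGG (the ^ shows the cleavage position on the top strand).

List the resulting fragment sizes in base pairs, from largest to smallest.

100, 70, 47, 17, 9 bp

NcoI sites (CCATGG) start at positions 47, 64, 164, 173.
NcoI cuts after the first base of each site, so after positions 47, 64, 164, 173.
Linear molecule, 4 cuts → 5 fragments:
  1–47 → 47 bp
  48–64 → 17 bp
  65–164 → 100 bp
  165–173 → 9 bp
  174–243 → 70 bp
Sorted largest to smallest: 100, 70, 47, 17, 9 bp.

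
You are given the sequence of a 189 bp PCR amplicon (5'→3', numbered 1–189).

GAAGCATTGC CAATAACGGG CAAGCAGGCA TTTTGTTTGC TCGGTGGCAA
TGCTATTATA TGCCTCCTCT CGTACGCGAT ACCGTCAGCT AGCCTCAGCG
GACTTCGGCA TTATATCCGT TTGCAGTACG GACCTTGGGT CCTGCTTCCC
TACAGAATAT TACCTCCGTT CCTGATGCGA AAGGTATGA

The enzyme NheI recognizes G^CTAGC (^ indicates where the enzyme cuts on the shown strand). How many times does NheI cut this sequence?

GCTAGC occurs starting at position 88.
NheI cuts at 1 site.

1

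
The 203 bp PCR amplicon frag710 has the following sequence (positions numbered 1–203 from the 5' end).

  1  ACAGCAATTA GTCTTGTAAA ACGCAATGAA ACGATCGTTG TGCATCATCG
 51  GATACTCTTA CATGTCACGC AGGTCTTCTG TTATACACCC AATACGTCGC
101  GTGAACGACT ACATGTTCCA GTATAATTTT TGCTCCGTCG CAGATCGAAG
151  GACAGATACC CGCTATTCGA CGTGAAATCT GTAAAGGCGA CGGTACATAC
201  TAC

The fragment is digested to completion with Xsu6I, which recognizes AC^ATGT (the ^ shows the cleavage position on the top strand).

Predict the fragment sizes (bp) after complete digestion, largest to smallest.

Xsu6I sites (ACATGT) start at positions 60, 111.
Xsu6I cuts after base 2 of each site, so after positions 61, 112.
Linear molecule, 2 cuts → 3 fragments:
  1–61 → 61 bp
  62–112 → 51 bp
  113–203 → 91 bp
Sorted largest to smallest: 91, 61, 51 bp.

91, 61, 51 bp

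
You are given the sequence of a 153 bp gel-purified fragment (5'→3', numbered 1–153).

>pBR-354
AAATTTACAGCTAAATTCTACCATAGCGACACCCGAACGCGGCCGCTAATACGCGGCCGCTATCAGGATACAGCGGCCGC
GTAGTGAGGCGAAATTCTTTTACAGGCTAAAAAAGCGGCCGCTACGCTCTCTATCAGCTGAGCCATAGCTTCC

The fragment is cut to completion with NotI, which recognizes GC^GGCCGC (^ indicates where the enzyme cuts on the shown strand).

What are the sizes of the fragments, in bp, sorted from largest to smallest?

NotI sites (GCGGCCGC) start at positions 39, 53, 73, 115.
NotI cuts after base 2 of each site, so after positions 40, 54, 74, 116.
Linear molecule, 4 cuts → 5 fragments:
  1–40 → 40 bp
  41–54 → 14 bp
  55–74 → 20 bp
  75–116 → 42 bp
  117–153 → 37 bp
Sorted largest to smallest: 42, 40, 37, 20, 14 bp.

42, 40, 37, 20, 14 bp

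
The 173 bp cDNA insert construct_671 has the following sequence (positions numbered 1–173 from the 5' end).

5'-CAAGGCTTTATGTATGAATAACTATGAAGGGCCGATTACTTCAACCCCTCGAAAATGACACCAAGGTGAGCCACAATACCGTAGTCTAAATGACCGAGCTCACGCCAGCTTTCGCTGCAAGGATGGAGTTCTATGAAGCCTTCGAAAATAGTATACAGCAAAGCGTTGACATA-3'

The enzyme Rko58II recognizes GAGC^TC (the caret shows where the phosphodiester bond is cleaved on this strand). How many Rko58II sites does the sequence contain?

1

GAGCTC occurs starting at position 96.
Rko58II cuts at 1 site.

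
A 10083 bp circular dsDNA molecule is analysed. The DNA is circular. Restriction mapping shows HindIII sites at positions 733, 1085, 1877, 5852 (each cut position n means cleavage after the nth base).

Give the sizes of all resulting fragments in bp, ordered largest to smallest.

Circular molecule, 4 cuts → 4 fragments:
  1085 − 733 = 352 bp
  1877 − 1085 = 792 bp
  5852 − 1877 = 3975 bp
  wrap: 10083 − 5852 + 733 = 4964 bp
Sorted largest to smallest: 4964, 3975, 792, 352 bp.

4964, 3975, 792, 352 bp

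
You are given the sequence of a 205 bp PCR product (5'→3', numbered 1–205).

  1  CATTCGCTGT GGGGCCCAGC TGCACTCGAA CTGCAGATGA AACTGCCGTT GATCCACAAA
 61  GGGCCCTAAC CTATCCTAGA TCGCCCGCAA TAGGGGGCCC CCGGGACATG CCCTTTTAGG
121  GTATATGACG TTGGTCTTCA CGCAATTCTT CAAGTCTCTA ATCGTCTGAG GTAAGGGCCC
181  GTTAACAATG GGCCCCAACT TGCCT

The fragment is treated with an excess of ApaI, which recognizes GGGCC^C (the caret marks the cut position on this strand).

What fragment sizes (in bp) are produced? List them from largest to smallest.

ApaI sites (GGGCCC) start at positions 12, 61, 95, 175, 190.
ApaI cuts after base 5 of each site (before the last base), so after positions 16, 65, 99, 179, 194.
Linear molecule, 5 cuts → 6 fragments:
  1–16 → 16 bp
  17–65 → 49 bp
  66–99 → 34 bp
  100–179 → 80 bp
  180–194 → 15 bp
  195–205 → 11 bp
Sorted largest to smallest: 80, 49, 34, 16, 15, 11 bp.

80, 49, 34, 16, 15, 11 bp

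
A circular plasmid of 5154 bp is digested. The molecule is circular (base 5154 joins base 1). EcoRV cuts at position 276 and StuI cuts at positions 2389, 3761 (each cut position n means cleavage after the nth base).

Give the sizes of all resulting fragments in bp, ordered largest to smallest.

2113, 1669, 1372 bp

Combined cut positions (sorted): 276, 2389, 3761.
Circular molecule, 3 cuts → 3 fragments:
  2389 − 276 = 2113 bp
  3761 − 2389 = 1372 bp
  wrap: 5154 − 3761 + 276 = 1669 bp
Sorted largest to smallest: 2113, 1669, 1372 bp.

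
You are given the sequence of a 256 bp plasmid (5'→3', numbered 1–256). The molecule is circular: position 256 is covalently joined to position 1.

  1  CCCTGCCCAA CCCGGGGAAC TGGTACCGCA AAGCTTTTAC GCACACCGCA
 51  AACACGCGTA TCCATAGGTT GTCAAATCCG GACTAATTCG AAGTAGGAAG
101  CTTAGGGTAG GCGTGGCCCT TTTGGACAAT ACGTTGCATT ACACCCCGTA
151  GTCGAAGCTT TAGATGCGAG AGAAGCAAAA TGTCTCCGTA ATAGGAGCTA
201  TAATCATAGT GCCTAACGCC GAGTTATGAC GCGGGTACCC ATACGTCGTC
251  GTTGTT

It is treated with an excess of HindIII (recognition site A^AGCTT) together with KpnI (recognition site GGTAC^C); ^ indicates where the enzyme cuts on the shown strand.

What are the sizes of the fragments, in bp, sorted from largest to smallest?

HindIII sites (AAGCTT) start at positions 31, 98, 155.
HindIII cuts after the first base of each site, so after positions 31, 98, 155.
KpnI sites (GGTACC) start at positions 22, 234.
KpnI cuts after base 5 of each site (before the last base), so after positions 26, 238.
Combined cut positions: 26, 31, 98, 155, 238.
Circular molecule, 5 cuts → 5 fragments:
  27–31 → 5 bp
  32–98 → 67 bp
  99–155 → 57 bp
  156–238 → 83 bp
  239–256 then 1–26 → 18 + 26 = 44 bp
Sorted largest to smallest: 83, 67, 57, 44, 5 bp.

83, 67, 57, 44, 5 bp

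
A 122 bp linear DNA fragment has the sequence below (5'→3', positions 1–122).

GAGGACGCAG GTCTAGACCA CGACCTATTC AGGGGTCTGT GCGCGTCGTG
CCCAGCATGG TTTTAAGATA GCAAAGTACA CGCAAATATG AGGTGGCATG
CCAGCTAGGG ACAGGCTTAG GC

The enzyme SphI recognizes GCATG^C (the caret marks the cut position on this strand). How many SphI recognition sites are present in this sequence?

1

GCATGC occurs starting at position 96.
SphI cuts at 1 site.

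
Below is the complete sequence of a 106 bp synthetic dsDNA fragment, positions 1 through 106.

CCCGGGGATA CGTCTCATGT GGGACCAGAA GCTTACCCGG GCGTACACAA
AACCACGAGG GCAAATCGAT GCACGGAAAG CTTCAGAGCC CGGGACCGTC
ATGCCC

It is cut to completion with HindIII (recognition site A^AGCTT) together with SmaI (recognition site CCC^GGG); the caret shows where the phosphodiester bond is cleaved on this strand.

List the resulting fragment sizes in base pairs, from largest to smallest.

40, 26, 15, 13, 9, 3 bp

HindIII sites (AAGCTT) start at positions 29, 78.
HindIII cuts after the first base of each site, so after positions 29, 78.
SmaI sites (CCCGGG) start at positions 1, 36, 89.
SmaI cuts after base 3 of each site, so after positions 3, 38, 91.
Combined cut positions: 3, 29, 38, 78, 91.
Linear molecule, 5 cuts → 6 fragments:
  1–3 → 3 bp
  4–29 → 26 bp
  30–38 → 9 bp
  39–78 → 40 bp
  79–91 → 13 bp
  92–106 → 15 bp
Sorted largest to smallest: 40, 26, 15, 13, 9, 3 bp.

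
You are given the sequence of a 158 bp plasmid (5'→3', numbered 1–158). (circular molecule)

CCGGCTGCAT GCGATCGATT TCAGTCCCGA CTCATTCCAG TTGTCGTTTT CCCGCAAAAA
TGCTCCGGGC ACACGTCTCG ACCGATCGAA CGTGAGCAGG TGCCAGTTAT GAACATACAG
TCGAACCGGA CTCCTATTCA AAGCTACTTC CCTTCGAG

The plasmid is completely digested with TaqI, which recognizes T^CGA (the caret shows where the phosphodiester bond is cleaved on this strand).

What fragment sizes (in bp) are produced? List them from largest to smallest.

TaqI sites (TCGA) start at positions 15, 78, 86, 121, 154.
TaqI cuts after the first base of each site, so after positions 15, 78, 86, 121, 154.
Circular molecule, 5 cuts → 5 fragments:
  16–78 → 63 bp
  79–86 → 8 bp
  87–121 → 35 bp
  122–154 → 33 bp
  155–158 then 1–15 → 4 + 15 = 19 bp
Sorted largest to smallest: 63, 35, 33, 19, 8 bp.

63, 35, 33, 19, 8 bp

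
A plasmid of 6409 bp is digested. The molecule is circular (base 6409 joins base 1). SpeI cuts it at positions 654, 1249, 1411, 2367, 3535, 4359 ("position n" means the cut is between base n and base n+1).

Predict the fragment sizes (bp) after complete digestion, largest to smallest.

2704, 1168, 956, 824, 595, 162 bp

Circular molecule, 6 cuts → 6 fragments:
  1249 − 654 = 595 bp
  1411 − 1249 = 162 bp
  2367 − 1411 = 956 bp
  3535 − 2367 = 1168 bp
  4359 − 3535 = 824 bp
  wrap: 6409 − 4359 + 654 = 2704 bp
Sorted largest to smallest: 2704, 1168, 956, 824, 595, 162 bp.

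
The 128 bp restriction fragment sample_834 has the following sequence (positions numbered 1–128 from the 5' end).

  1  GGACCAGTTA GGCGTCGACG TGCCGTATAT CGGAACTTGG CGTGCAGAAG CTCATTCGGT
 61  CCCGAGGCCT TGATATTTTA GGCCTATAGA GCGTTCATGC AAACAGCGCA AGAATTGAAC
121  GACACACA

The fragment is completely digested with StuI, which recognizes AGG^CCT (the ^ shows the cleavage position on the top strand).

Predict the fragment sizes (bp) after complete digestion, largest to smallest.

StuI sites (AGGCCT) start at positions 65, 80.
StuI cuts after base 3 of each site, so after positions 67, 82.
Linear molecule, 2 cuts → 3 fragments:
  1–67 → 67 bp
  68–82 → 15 bp
  83–128 → 46 bp
Sorted largest to smallest: 67, 46, 15 bp.

67, 46, 15 bp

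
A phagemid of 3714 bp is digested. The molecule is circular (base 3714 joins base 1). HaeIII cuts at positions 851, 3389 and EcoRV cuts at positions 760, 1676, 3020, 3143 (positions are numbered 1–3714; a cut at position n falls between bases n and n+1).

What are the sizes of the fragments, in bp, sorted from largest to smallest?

1344, 1085, 825, 246, 123, 91 bp

Combined cut positions (sorted): 760, 851, 1676, 3020, 3143, 3389.
Circular molecule, 6 cuts → 6 fragments:
  851 − 760 = 91 bp
  1676 − 851 = 825 bp
  3020 − 1676 = 1344 bp
  3143 − 3020 = 123 bp
  3389 − 3143 = 246 bp
  wrap: 3714 − 3389 + 760 = 1085 bp
Sorted largest to smallest: 1344, 1085, 825, 246, 123, 91 bp.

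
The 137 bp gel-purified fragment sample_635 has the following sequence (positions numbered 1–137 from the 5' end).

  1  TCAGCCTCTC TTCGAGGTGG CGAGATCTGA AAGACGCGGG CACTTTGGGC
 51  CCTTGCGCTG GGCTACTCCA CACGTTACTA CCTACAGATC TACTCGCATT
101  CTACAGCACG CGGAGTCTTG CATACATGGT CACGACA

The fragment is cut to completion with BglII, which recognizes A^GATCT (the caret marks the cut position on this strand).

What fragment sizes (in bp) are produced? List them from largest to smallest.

BglII sites (AGATCT) start at positions 23, 86.
BglII cuts after the first base of each site, so after positions 23, 86.
Linear molecule, 2 cuts → 3 fragments:
  1–23 → 23 bp
  24–86 → 63 bp
  87–137 → 51 bp
Sorted largest to smallest: 63, 51, 23 bp.

63, 51, 23 bp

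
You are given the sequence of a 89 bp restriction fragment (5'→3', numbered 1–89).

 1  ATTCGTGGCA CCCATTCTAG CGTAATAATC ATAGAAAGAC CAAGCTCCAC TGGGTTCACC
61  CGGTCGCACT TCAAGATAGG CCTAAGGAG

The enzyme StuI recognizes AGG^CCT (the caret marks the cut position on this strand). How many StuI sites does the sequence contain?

1

AGGCCT occurs starting at position 78.
StuI cuts at 1 site.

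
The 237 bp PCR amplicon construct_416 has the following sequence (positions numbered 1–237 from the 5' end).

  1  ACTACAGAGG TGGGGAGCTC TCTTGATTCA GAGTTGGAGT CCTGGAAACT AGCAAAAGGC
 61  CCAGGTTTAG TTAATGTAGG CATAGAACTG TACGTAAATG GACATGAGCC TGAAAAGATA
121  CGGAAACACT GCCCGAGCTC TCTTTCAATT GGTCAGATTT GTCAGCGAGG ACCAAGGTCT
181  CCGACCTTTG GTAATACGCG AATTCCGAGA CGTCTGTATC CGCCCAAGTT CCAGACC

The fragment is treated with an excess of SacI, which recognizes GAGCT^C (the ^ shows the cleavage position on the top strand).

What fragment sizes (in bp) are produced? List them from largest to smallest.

120, 98, 19 bp

SacI sites (GAGCTC) start at positions 15, 135.
SacI cuts after base 5 of each site (before the last base), so after positions 19, 139.
Linear molecule, 2 cuts → 3 fragments:
  1–19 → 19 bp
  20–139 → 120 bp
  140–237 → 98 bp
Sorted largest to smallest: 120, 98, 19 bp.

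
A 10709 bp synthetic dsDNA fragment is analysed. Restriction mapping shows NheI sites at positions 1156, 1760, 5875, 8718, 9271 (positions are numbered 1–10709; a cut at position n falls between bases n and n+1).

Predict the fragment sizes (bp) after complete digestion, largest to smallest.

4115, 2843, 1438, 1156, 604, 553 bp

Linear molecule, 5 cuts → 6 fragments:
  1156 − 0 = 1156 bp
  1760 − 1156 = 604 bp
  5875 − 1760 = 4115 bp
  8718 − 5875 = 2843 bp
  9271 − 8718 = 553 bp
  10709 − 9271 = 1438 bp
Sorted largest to smallest: 4115, 2843, 1438, 1156, 604, 553 bp.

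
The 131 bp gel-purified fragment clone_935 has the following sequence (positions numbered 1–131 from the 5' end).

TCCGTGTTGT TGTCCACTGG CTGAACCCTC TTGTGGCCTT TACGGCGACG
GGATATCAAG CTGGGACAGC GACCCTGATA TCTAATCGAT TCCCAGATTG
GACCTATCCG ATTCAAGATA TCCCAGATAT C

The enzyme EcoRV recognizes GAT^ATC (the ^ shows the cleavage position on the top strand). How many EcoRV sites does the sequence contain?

4

GATATC occurs starting at positions 52, 77, 117, 126.
EcoRV cuts at 4 sites.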